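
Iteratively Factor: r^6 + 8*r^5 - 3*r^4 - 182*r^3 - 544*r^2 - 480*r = (r - 5)*(r^5 + 13*r^4 + 62*r^3 + 128*r^2 + 96*r) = (r - 5)*(r + 3)*(r^4 + 10*r^3 + 32*r^2 + 32*r) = (r - 5)*(r + 3)*(r + 4)*(r^3 + 6*r^2 + 8*r) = (r - 5)*(r + 3)*(r + 4)^2*(r^2 + 2*r) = r*(r - 5)*(r + 3)*(r + 4)^2*(r + 2)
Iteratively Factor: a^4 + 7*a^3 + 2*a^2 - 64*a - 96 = (a + 4)*(a^3 + 3*a^2 - 10*a - 24) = (a - 3)*(a + 4)*(a^2 + 6*a + 8) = (a - 3)*(a + 2)*(a + 4)*(a + 4)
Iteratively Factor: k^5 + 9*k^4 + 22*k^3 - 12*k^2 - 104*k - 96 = (k + 2)*(k^4 + 7*k^3 + 8*k^2 - 28*k - 48) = (k + 2)*(k + 3)*(k^3 + 4*k^2 - 4*k - 16) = (k - 2)*(k + 2)*(k + 3)*(k^2 + 6*k + 8) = (k - 2)*(k + 2)^2*(k + 3)*(k + 4)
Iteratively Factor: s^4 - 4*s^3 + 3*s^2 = (s - 1)*(s^3 - 3*s^2) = (s - 3)*(s - 1)*(s^2) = s*(s - 3)*(s - 1)*(s)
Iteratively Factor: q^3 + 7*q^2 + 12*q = (q)*(q^2 + 7*q + 12) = q*(q + 4)*(q + 3)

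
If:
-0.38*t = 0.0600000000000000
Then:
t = -0.16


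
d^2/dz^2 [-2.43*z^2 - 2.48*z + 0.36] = -4.86000000000000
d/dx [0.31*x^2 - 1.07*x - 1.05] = 0.62*x - 1.07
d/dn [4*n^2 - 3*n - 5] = 8*n - 3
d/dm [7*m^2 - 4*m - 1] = 14*m - 4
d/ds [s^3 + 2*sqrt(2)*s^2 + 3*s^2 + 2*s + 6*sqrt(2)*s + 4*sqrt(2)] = 3*s^2 + 4*sqrt(2)*s + 6*s + 2 + 6*sqrt(2)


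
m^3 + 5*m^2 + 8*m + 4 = (m + 1)*(m + 2)^2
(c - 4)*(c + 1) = c^2 - 3*c - 4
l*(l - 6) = l^2 - 6*l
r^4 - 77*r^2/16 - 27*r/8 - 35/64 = (r - 5/2)*(r + 1/4)*(r + 1/2)*(r + 7/4)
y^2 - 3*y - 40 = (y - 8)*(y + 5)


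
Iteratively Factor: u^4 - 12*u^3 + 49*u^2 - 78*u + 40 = (u - 5)*(u^3 - 7*u^2 + 14*u - 8) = (u - 5)*(u - 4)*(u^2 - 3*u + 2) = (u - 5)*(u - 4)*(u - 2)*(u - 1)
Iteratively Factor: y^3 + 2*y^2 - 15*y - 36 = (y + 3)*(y^2 - y - 12) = (y - 4)*(y + 3)*(y + 3)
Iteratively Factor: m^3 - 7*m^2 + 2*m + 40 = (m + 2)*(m^2 - 9*m + 20) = (m - 5)*(m + 2)*(m - 4)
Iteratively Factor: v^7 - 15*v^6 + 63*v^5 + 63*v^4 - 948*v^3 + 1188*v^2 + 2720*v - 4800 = (v - 4)*(v^6 - 11*v^5 + 19*v^4 + 139*v^3 - 392*v^2 - 380*v + 1200) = (v - 4)*(v + 2)*(v^5 - 13*v^4 + 45*v^3 + 49*v^2 - 490*v + 600) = (v - 4)^2*(v + 2)*(v^4 - 9*v^3 + 9*v^2 + 85*v - 150) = (v - 5)*(v - 4)^2*(v + 2)*(v^3 - 4*v^2 - 11*v + 30) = (v - 5)*(v - 4)^2*(v + 2)*(v + 3)*(v^2 - 7*v + 10) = (v - 5)*(v - 4)^2*(v - 2)*(v + 2)*(v + 3)*(v - 5)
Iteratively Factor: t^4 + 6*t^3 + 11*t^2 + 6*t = (t + 1)*(t^3 + 5*t^2 + 6*t) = t*(t + 1)*(t^2 + 5*t + 6) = t*(t + 1)*(t + 2)*(t + 3)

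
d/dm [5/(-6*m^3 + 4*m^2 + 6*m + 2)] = 5*(9*m^2 - 4*m - 3)/(2*(-3*m^3 + 2*m^2 + 3*m + 1)^2)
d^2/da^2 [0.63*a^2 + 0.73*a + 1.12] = 1.26000000000000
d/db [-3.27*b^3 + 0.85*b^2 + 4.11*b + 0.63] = -9.81*b^2 + 1.7*b + 4.11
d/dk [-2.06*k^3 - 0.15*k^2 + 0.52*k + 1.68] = -6.18*k^2 - 0.3*k + 0.52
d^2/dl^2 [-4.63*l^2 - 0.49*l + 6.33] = -9.26000000000000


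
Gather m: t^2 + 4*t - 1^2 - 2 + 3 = t^2 + 4*t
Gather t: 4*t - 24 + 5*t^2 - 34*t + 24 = 5*t^2 - 30*t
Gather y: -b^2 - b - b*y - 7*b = -b^2 - b*y - 8*b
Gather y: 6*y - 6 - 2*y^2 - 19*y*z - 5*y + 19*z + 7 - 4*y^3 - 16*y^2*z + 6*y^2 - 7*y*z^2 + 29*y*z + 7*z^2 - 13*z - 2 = -4*y^3 + y^2*(4 - 16*z) + y*(-7*z^2 + 10*z + 1) + 7*z^2 + 6*z - 1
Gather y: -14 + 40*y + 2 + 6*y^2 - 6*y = 6*y^2 + 34*y - 12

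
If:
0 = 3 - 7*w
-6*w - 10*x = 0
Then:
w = 3/7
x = -9/35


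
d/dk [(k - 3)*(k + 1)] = 2*k - 2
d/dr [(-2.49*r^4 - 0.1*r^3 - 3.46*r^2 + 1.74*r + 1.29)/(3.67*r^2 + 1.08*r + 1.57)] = (-18.2766*r^5 - 8.4346*r^4 - 15.8532*r^3 - 10.5936*r^2 - 20.333*r + 1.3386)/(13.4689*r^4 + 7.9272*r^3 + 12.6902*r^2 + 3.3912*r + 2.4649)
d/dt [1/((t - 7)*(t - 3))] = 2*(5 - t)/(t^4 - 20*t^3 + 142*t^2 - 420*t + 441)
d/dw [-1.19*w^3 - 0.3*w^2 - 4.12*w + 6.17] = -3.57*w^2 - 0.6*w - 4.12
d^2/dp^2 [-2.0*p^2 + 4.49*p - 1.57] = -4.00000000000000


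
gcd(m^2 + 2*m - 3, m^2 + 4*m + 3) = m + 3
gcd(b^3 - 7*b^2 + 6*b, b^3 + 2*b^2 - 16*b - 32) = 1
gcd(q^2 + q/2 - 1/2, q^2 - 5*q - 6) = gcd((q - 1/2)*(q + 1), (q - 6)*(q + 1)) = q + 1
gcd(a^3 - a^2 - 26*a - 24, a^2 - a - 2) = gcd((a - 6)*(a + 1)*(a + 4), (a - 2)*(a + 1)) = a + 1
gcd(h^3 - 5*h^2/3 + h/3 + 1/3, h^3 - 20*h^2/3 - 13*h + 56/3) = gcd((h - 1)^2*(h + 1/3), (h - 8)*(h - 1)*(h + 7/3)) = h - 1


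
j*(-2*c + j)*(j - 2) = -2*c*j^2 + 4*c*j + j^3 - 2*j^2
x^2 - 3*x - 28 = (x - 7)*(x + 4)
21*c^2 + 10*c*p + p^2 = (3*c + p)*(7*c + p)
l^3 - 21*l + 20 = (l - 4)*(l - 1)*(l + 5)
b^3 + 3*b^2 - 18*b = b*(b - 3)*(b + 6)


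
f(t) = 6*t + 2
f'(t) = 6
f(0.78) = 6.68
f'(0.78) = 6.00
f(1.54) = 11.24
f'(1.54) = 6.00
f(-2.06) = -10.36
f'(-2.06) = 6.00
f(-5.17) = -29.02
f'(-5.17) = 6.00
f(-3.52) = -19.12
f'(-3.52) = 6.00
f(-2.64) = -13.84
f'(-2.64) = 6.00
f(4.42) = 28.52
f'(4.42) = 6.00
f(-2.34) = -12.04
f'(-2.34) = 6.00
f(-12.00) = -70.00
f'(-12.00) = 6.00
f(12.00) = 74.00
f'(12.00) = 6.00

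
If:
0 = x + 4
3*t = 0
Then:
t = 0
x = -4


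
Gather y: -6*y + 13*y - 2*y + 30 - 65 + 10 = 5*y - 25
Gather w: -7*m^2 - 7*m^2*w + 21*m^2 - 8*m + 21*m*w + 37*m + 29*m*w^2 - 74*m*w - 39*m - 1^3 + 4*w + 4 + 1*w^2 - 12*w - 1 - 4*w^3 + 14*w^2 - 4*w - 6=14*m^2 - 10*m - 4*w^3 + w^2*(29*m + 15) + w*(-7*m^2 - 53*m - 12) - 4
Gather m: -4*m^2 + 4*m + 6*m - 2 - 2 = -4*m^2 + 10*m - 4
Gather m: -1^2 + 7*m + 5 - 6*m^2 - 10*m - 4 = -6*m^2 - 3*m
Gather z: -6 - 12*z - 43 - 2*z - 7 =-14*z - 56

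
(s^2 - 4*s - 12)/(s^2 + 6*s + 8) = (s - 6)/(s + 4)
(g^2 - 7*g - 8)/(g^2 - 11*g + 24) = (g + 1)/(g - 3)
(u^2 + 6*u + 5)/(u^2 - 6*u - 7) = (u + 5)/(u - 7)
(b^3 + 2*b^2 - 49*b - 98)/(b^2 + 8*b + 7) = (b^2 - 5*b - 14)/(b + 1)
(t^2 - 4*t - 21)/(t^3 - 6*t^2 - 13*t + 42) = 1/(t - 2)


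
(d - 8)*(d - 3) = d^2 - 11*d + 24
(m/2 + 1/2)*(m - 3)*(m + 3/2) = m^3/2 - m^2/4 - 3*m - 9/4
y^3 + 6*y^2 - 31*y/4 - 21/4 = (y - 3/2)*(y + 1/2)*(y + 7)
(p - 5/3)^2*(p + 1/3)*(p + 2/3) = p^4 - 7*p^3/3 - p^2/3 + 55*p/27 + 50/81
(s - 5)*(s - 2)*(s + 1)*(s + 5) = s^4 - s^3 - 27*s^2 + 25*s + 50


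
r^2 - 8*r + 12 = (r - 6)*(r - 2)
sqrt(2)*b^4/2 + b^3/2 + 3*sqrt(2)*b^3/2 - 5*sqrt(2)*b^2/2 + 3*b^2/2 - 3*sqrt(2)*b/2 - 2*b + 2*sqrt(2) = (b - 1)*(b + 4)*(b - sqrt(2)/2)*(sqrt(2)*b/2 + 1)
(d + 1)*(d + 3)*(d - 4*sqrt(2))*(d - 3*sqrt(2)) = d^4 - 7*sqrt(2)*d^3 + 4*d^3 - 28*sqrt(2)*d^2 + 27*d^2 - 21*sqrt(2)*d + 96*d + 72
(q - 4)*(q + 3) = q^2 - q - 12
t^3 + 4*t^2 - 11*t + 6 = (t - 1)^2*(t + 6)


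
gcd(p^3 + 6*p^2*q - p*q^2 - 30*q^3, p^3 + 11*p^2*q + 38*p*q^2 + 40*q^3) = p + 5*q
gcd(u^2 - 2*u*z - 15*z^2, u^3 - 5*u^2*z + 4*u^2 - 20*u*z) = -u + 5*z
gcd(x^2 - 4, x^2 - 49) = 1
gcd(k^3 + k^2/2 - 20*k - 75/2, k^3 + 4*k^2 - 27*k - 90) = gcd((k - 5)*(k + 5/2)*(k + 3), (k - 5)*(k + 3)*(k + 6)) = k^2 - 2*k - 15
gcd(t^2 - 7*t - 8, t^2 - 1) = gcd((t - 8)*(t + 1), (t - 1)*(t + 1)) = t + 1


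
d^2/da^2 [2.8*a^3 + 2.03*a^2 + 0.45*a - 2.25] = 16.8*a + 4.06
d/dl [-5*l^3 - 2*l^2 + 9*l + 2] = -15*l^2 - 4*l + 9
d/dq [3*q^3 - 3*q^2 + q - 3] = 9*q^2 - 6*q + 1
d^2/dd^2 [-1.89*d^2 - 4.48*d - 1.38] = -3.78000000000000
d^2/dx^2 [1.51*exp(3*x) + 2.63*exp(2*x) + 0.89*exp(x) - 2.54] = (13.59*exp(2*x) + 10.52*exp(x) + 0.89)*exp(x)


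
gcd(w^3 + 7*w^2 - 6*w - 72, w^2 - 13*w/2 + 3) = 1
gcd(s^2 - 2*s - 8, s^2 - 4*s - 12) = s + 2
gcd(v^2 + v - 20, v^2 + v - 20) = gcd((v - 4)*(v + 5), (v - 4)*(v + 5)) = v^2 + v - 20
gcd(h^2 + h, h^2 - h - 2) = h + 1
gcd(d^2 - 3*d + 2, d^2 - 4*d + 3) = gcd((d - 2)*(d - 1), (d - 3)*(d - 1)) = d - 1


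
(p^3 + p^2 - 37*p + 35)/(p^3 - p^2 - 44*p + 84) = (p^2 - 6*p + 5)/(p^2 - 8*p + 12)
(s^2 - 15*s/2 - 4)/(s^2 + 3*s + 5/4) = 2*(s - 8)/(2*s + 5)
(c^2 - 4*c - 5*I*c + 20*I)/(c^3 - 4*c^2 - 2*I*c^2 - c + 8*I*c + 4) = (c - 5*I)/(c^2 - 2*I*c - 1)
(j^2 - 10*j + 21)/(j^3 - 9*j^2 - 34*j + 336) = (j - 3)/(j^2 - 2*j - 48)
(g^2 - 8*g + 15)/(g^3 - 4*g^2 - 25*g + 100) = (g - 3)/(g^2 + g - 20)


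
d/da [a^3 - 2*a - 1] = 3*a^2 - 2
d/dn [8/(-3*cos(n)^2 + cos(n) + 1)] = 8*(1 - 6*cos(n))*sin(n)/(-3*cos(n)^2 + cos(n) + 1)^2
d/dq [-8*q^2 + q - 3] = 1 - 16*q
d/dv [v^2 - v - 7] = 2*v - 1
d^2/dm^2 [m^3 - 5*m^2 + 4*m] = 6*m - 10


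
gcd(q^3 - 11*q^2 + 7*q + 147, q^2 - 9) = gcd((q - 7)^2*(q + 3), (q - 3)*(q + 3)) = q + 3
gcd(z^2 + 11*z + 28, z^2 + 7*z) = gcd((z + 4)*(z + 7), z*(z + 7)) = z + 7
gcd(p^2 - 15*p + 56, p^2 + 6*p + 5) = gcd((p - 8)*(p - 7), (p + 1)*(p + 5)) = 1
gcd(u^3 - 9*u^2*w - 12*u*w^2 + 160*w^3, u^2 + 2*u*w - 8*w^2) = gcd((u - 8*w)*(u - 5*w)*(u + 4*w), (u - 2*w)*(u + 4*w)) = u + 4*w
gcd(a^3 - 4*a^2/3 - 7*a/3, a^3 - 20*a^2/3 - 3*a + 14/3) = a + 1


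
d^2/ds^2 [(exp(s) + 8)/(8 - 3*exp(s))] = (-96*exp(s) - 256)*exp(s)/(27*exp(3*s) - 216*exp(2*s) + 576*exp(s) - 512)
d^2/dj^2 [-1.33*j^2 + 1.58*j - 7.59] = -2.66000000000000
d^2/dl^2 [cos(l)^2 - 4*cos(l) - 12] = 4*cos(l) - 2*cos(2*l)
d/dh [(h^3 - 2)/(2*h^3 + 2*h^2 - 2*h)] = (3*h^3*(h^2 + h - 1) - (h^3 - 2)*(3*h^2 + 2*h - 1))/(2*h^2*(h^2 + h - 1)^2)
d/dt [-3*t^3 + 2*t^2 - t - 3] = -9*t^2 + 4*t - 1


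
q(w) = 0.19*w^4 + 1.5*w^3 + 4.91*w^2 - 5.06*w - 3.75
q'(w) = 0.76*w^3 + 4.5*w^2 + 9.82*w - 5.06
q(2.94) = 76.13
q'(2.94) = 82.02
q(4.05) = 207.06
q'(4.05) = 159.01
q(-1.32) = 8.61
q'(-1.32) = -11.93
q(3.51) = 132.69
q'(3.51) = 117.71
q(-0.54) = 0.19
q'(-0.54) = -9.17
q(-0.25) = -2.20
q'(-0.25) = -7.25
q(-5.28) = 86.72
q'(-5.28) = -43.33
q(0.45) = -4.89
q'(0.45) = 0.34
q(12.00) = 7174.41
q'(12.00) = 2074.06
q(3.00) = 81.15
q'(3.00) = 85.42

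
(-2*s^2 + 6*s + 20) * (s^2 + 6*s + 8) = -2*s^4 - 6*s^3 + 40*s^2 + 168*s + 160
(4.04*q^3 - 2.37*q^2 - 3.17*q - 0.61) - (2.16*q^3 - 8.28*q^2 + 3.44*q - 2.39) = 1.88*q^3 + 5.91*q^2 - 6.61*q + 1.78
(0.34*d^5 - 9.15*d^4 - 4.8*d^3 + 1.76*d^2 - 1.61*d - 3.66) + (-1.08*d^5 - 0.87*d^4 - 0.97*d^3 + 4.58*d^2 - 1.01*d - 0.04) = -0.74*d^5 - 10.02*d^4 - 5.77*d^3 + 6.34*d^2 - 2.62*d - 3.7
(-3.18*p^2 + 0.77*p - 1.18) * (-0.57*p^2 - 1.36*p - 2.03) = 1.8126*p^4 + 3.8859*p^3 + 6.0808*p^2 + 0.0417000000000001*p + 2.3954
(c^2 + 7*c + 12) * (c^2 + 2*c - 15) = c^4 + 9*c^3 + 11*c^2 - 81*c - 180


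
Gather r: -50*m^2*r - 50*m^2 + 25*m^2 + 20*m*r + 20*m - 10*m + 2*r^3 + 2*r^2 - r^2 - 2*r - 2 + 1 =-25*m^2 + 10*m + 2*r^3 + r^2 + r*(-50*m^2 + 20*m - 2) - 1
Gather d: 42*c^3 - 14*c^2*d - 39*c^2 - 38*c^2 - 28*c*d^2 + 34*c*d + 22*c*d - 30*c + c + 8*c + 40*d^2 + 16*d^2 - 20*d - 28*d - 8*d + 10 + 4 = 42*c^3 - 77*c^2 - 21*c + d^2*(56 - 28*c) + d*(-14*c^2 + 56*c - 56) + 14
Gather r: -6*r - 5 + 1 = -6*r - 4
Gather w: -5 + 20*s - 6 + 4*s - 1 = 24*s - 12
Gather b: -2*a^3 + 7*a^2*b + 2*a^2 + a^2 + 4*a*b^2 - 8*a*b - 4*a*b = -2*a^3 + 3*a^2 + 4*a*b^2 + b*(7*a^2 - 12*a)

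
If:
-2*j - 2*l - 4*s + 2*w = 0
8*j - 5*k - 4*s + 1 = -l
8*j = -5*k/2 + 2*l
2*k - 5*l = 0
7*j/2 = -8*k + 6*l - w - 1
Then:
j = 17/101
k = -80/101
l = -32/101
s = 605/404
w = 575/202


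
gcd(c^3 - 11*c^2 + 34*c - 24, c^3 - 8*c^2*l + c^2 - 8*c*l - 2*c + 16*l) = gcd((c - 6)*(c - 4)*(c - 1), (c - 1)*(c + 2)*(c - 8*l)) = c - 1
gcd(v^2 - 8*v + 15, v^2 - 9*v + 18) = v - 3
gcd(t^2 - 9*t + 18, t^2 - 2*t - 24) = t - 6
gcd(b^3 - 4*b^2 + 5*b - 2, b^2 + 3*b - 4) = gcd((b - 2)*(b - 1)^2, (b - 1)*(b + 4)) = b - 1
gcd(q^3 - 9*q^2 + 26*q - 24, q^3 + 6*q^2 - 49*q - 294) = 1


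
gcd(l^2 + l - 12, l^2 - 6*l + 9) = l - 3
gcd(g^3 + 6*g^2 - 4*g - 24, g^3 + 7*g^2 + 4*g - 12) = g^2 + 8*g + 12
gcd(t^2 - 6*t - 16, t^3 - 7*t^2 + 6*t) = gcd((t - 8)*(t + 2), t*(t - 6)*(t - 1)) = 1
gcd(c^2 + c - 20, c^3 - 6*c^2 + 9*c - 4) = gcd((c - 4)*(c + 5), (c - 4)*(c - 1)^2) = c - 4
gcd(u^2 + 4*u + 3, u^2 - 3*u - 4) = u + 1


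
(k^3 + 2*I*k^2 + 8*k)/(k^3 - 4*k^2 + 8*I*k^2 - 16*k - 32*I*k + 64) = k*(k - 2*I)/(k^2 + 4*k*(-1 + I) - 16*I)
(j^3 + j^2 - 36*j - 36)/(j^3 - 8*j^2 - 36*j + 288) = (j + 1)/(j - 8)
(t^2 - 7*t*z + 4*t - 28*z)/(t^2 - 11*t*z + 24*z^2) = (t^2 - 7*t*z + 4*t - 28*z)/(t^2 - 11*t*z + 24*z^2)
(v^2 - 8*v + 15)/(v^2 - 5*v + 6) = (v - 5)/(v - 2)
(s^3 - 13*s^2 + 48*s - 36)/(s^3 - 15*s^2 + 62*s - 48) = (s - 6)/(s - 8)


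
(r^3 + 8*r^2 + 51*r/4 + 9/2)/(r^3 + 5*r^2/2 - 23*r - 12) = (r + 3/2)/(r - 4)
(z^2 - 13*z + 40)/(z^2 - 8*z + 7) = (z^2 - 13*z + 40)/(z^2 - 8*z + 7)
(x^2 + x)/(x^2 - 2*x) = (x + 1)/(x - 2)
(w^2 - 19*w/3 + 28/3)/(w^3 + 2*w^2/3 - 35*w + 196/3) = 1/(w + 7)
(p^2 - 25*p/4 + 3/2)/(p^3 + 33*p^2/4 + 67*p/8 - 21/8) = 2*(p - 6)/(2*p^2 + 17*p + 21)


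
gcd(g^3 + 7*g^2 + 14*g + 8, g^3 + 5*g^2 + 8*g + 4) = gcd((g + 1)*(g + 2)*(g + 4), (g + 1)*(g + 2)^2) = g^2 + 3*g + 2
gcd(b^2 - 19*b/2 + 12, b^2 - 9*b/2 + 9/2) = b - 3/2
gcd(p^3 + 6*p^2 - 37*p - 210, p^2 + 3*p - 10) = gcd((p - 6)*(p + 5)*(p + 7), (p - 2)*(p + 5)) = p + 5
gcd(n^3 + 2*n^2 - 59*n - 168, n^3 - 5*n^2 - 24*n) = n^2 - 5*n - 24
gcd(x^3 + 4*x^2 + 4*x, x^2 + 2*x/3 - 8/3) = x + 2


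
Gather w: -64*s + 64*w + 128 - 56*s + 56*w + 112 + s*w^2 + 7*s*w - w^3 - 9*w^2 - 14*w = -120*s - w^3 + w^2*(s - 9) + w*(7*s + 106) + 240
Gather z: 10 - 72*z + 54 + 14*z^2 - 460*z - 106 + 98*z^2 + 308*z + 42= 112*z^2 - 224*z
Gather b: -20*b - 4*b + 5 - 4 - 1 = -24*b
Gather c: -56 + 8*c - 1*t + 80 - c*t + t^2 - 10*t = c*(8 - t) + t^2 - 11*t + 24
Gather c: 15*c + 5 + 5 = 15*c + 10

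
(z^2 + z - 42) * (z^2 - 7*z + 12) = z^4 - 6*z^3 - 37*z^2 + 306*z - 504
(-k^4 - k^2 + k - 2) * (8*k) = -8*k^5 - 8*k^3 + 8*k^2 - 16*k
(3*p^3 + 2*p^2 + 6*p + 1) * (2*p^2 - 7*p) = 6*p^5 - 17*p^4 - 2*p^3 - 40*p^2 - 7*p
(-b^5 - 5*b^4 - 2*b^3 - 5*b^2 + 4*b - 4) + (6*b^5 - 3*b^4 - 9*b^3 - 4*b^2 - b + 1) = 5*b^5 - 8*b^4 - 11*b^3 - 9*b^2 + 3*b - 3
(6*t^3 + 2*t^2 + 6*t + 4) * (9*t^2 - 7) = 54*t^5 + 18*t^4 + 12*t^3 + 22*t^2 - 42*t - 28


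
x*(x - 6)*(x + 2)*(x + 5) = x^4 + x^3 - 32*x^2 - 60*x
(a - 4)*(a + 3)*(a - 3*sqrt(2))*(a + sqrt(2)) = a^4 - 2*sqrt(2)*a^3 - a^3 - 18*a^2 + 2*sqrt(2)*a^2 + 6*a + 24*sqrt(2)*a + 72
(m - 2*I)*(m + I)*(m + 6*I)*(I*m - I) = I*m^4 - 5*m^3 - I*m^3 + 5*m^2 + 8*I*m^2 - 12*m - 8*I*m + 12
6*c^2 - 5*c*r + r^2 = (-3*c + r)*(-2*c + r)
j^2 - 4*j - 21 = (j - 7)*(j + 3)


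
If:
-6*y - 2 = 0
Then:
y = -1/3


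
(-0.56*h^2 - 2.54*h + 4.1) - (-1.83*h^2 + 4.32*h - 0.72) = 1.27*h^2 - 6.86*h + 4.82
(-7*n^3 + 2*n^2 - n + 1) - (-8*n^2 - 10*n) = -7*n^3 + 10*n^2 + 9*n + 1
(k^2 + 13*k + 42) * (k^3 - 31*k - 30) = k^5 + 13*k^4 + 11*k^3 - 433*k^2 - 1692*k - 1260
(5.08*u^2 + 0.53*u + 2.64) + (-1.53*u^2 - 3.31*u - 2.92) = 3.55*u^2 - 2.78*u - 0.28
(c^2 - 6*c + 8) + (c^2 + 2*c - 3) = 2*c^2 - 4*c + 5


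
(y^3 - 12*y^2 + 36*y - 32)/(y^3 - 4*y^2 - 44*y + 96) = (y - 2)/(y + 6)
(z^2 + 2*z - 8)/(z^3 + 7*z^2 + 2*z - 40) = 1/(z + 5)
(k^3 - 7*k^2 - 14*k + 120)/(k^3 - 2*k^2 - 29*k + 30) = (k^2 - k - 20)/(k^2 + 4*k - 5)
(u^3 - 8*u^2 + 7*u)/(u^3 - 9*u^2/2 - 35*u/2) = 2*(u - 1)/(2*u + 5)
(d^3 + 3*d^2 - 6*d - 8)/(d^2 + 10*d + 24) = (d^2 - d - 2)/(d + 6)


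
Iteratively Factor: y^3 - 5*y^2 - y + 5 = (y - 5)*(y^2 - 1) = (y - 5)*(y - 1)*(y + 1)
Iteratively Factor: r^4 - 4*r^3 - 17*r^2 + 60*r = (r - 3)*(r^3 - r^2 - 20*r) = (r - 3)*(r + 4)*(r^2 - 5*r) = (r - 5)*(r - 3)*(r + 4)*(r)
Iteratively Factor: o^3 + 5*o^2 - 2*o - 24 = (o + 4)*(o^2 + o - 6) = (o + 3)*(o + 4)*(o - 2)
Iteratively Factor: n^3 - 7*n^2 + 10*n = (n)*(n^2 - 7*n + 10) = n*(n - 2)*(n - 5)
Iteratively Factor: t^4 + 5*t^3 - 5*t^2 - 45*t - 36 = (t - 3)*(t^3 + 8*t^2 + 19*t + 12) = (t - 3)*(t + 3)*(t^2 + 5*t + 4) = (t - 3)*(t + 1)*(t + 3)*(t + 4)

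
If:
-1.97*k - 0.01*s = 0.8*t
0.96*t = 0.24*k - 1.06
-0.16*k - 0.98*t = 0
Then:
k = 2.67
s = -491.45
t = -0.44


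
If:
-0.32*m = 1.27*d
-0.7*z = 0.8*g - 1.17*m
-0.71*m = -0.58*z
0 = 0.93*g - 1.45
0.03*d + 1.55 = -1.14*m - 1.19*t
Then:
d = -1.00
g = 1.56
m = 3.98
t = -5.09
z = 4.88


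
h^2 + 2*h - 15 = (h - 3)*(h + 5)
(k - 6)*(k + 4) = k^2 - 2*k - 24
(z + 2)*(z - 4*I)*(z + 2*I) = z^3 + 2*z^2 - 2*I*z^2 + 8*z - 4*I*z + 16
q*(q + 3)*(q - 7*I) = q^3 + 3*q^2 - 7*I*q^2 - 21*I*q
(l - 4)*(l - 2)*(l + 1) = l^3 - 5*l^2 + 2*l + 8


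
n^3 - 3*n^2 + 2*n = n*(n - 2)*(n - 1)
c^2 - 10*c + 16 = (c - 8)*(c - 2)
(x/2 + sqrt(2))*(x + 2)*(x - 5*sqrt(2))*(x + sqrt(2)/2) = x^4/2 - 5*sqrt(2)*x^3/4 + x^3 - 23*x^2/2 - 5*sqrt(2)*x^2/2 - 23*x - 5*sqrt(2)*x - 10*sqrt(2)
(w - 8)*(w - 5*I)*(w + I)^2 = w^4 - 8*w^3 - 3*I*w^3 + 9*w^2 + 24*I*w^2 - 72*w + 5*I*w - 40*I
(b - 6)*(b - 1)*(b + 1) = b^3 - 6*b^2 - b + 6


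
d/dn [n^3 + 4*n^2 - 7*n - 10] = 3*n^2 + 8*n - 7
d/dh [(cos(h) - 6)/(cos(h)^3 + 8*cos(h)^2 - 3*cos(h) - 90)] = (-189*cos(h)/2 - 5*cos(2*h) + cos(3*h)/2 + 103)*sin(h)/(cos(h)^3 + 8*cos(h)^2 - 3*cos(h) - 90)^2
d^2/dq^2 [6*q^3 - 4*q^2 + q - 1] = 36*q - 8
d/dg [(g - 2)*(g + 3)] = 2*g + 1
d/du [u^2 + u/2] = 2*u + 1/2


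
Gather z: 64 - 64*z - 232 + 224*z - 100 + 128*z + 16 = 288*z - 252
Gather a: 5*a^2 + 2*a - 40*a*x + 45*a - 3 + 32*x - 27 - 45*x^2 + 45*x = 5*a^2 + a*(47 - 40*x) - 45*x^2 + 77*x - 30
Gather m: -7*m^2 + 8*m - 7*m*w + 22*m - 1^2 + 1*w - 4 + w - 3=-7*m^2 + m*(30 - 7*w) + 2*w - 8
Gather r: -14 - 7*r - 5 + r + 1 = -6*r - 18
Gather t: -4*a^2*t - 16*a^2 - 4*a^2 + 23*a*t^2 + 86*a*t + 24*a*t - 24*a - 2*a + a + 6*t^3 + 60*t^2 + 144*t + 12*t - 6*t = -20*a^2 - 25*a + 6*t^3 + t^2*(23*a + 60) + t*(-4*a^2 + 110*a + 150)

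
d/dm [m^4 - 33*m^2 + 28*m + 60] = 4*m^3 - 66*m + 28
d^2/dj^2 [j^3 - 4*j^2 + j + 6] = 6*j - 8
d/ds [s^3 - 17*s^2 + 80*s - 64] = 3*s^2 - 34*s + 80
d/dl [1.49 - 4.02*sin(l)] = -4.02*cos(l)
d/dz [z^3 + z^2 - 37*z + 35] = 3*z^2 + 2*z - 37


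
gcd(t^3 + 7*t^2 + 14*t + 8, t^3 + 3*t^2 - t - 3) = t + 1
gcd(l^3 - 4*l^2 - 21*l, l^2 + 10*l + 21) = l + 3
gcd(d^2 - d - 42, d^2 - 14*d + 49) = d - 7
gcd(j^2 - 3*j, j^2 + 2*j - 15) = j - 3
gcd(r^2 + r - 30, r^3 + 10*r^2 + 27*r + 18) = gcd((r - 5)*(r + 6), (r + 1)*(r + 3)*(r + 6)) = r + 6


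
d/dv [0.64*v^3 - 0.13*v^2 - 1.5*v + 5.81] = 1.92*v^2 - 0.26*v - 1.5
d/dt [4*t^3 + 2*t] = 12*t^2 + 2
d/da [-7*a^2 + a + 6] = 1 - 14*a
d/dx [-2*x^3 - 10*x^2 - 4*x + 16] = -6*x^2 - 20*x - 4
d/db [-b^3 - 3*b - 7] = -3*b^2 - 3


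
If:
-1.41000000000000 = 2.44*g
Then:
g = -0.58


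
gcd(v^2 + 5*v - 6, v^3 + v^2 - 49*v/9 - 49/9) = 1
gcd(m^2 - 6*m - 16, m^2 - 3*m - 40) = m - 8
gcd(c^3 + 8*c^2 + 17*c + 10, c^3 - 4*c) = c + 2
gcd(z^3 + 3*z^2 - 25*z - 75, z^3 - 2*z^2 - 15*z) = z^2 - 2*z - 15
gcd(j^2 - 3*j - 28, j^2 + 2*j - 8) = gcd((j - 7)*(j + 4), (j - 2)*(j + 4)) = j + 4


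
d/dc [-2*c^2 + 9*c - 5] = 9 - 4*c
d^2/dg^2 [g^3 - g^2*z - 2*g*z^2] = 6*g - 2*z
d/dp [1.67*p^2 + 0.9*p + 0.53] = 3.34*p + 0.9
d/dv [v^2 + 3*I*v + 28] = 2*v + 3*I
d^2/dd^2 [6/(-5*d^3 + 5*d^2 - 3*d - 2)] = 12*(5*(3*d - 1)*(5*d^3 - 5*d^2 + 3*d + 2) - (15*d^2 - 10*d + 3)^2)/(5*d^3 - 5*d^2 + 3*d + 2)^3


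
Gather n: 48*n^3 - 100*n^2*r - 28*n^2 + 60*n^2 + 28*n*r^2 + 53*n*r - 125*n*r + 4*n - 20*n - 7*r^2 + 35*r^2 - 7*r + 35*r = 48*n^3 + n^2*(32 - 100*r) + n*(28*r^2 - 72*r - 16) + 28*r^2 + 28*r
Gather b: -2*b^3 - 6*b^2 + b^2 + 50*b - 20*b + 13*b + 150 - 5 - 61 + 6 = -2*b^3 - 5*b^2 + 43*b + 90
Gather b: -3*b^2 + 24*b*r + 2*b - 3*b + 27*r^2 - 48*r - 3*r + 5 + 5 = -3*b^2 + b*(24*r - 1) + 27*r^2 - 51*r + 10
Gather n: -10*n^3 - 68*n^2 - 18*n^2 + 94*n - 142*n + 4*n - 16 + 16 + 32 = -10*n^3 - 86*n^2 - 44*n + 32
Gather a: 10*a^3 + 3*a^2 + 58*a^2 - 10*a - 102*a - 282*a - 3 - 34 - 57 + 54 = 10*a^3 + 61*a^2 - 394*a - 40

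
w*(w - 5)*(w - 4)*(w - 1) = w^4 - 10*w^3 + 29*w^2 - 20*w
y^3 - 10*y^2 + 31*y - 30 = (y - 5)*(y - 3)*(y - 2)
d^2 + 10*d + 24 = (d + 4)*(d + 6)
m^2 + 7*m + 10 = (m + 2)*(m + 5)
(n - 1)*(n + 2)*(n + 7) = n^3 + 8*n^2 + 5*n - 14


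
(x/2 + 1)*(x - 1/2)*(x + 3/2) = x^3/2 + 3*x^2/2 + 5*x/8 - 3/4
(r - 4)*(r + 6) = r^2 + 2*r - 24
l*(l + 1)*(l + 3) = l^3 + 4*l^2 + 3*l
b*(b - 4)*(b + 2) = b^3 - 2*b^2 - 8*b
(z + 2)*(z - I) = z^2 + 2*z - I*z - 2*I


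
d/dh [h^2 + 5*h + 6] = 2*h + 5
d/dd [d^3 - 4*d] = 3*d^2 - 4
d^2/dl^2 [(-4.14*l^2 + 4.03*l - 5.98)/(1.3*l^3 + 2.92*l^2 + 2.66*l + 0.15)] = (-13.9932*l^6 + 40.8642*l^5 + 56.4096*l^4 - 246.73536*l^3 - 428.550552*l^2 - 282.281376*l - 82.787936)/(2.197*l^9 + 14.8044*l^8 + 46.73916*l^7 + 86.241748*l^6 + 99.051912*l^5 + 68.931336*l^4 + 25.899326*l^3 + 3.38112*l^2 + 0.17955*l + 0.003375)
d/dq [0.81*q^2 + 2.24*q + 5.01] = 1.62*q + 2.24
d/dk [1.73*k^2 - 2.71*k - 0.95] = 3.46*k - 2.71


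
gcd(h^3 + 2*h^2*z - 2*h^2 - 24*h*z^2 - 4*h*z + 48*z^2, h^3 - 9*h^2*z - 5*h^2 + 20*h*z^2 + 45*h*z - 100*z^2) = -h + 4*z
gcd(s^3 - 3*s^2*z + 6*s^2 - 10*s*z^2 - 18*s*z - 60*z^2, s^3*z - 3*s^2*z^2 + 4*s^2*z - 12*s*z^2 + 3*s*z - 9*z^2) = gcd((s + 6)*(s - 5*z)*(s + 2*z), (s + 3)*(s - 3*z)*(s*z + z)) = 1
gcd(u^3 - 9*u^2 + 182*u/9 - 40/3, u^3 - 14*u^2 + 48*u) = u - 6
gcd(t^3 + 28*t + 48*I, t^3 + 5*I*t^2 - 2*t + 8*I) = t^2 + 6*I*t - 8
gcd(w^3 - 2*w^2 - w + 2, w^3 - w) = w^2 - 1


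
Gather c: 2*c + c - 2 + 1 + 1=3*c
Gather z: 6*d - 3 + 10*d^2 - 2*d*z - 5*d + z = 10*d^2 + d + z*(1 - 2*d) - 3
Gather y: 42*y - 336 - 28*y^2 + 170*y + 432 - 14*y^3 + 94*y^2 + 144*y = -14*y^3 + 66*y^2 + 356*y + 96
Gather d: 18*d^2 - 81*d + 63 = 18*d^2 - 81*d + 63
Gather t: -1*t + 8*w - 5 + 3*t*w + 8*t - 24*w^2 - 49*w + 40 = t*(3*w + 7) - 24*w^2 - 41*w + 35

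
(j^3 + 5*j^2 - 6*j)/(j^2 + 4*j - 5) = j*(j + 6)/(j + 5)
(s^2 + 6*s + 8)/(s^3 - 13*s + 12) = (s + 2)/(s^2 - 4*s + 3)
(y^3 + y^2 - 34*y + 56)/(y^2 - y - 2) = (y^2 + 3*y - 28)/(y + 1)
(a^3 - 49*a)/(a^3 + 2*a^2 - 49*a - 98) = a/(a + 2)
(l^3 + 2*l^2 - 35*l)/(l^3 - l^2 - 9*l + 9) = l*(l^2 + 2*l - 35)/(l^3 - l^2 - 9*l + 9)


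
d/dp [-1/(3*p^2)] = 2/(3*p^3)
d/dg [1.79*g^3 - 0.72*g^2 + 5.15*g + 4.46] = 5.37*g^2 - 1.44*g + 5.15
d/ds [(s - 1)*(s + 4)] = 2*s + 3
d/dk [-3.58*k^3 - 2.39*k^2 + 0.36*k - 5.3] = -10.74*k^2 - 4.78*k + 0.36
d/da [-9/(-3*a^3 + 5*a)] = 9*(5 - 9*a^2)/(a^2*(3*a^2 - 5)^2)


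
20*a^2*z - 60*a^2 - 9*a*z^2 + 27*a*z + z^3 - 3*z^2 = (-5*a + z)*(-4*a + z)*(z - 3)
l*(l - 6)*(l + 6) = l^3 - 36*l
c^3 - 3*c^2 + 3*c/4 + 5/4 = (c - 5/2)*(c - 1)*(c + 1/2)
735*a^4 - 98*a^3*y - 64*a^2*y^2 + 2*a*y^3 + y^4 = (-7*a + y)*(-3*a + y)*(5*a + y)*(7*a + y)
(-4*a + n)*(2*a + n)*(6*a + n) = -48*a^3 - 20*a^2*n + 4*a*n^2 + n^3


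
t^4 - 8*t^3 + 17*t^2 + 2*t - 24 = (t - 4)*(t - 3)*(t - 2)*(t + 1)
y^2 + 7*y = y*(y + 7)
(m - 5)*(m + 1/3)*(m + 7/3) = m^3 - 7*m^2/3 - 113*m/9 - 35/9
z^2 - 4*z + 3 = (z - 3)*(z - 1)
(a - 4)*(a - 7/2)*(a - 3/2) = a^3 - 9*a^2 + 101*a/4 - 21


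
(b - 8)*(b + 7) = b^2 - b - 56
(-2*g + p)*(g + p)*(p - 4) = -2*g^2*p + 8*g^2 - g*p^2 + 4*g*p + p^3 - 4*p^2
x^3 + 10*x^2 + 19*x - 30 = (x - 1)*(x + 5)*(x + 6)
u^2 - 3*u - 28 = (u - 7)*(u + 4)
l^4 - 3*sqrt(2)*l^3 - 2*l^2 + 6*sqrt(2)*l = l*(l - 3*sqrt(2))*(l - sqrt(2))*(l + sqrt(2))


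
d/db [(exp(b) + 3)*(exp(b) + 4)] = (2*exp(b) + 7)*exp(b)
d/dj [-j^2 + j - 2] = 1 - 2*j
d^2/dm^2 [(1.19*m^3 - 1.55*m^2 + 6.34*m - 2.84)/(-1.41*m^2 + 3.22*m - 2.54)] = (-27.287548*m^3 + 58.9668359999999*m^2 + 12.807024*m - 45.157064)/(2.803221*m^6 - 19.205046*m^5 + 59.007654*m^4 - 102.578896*m^3 + 106.297476*m^2 - 62.322456*m + 16.387064)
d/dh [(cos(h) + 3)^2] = -2*(cos(h) + 3)*sin(h)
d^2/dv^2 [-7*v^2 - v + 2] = -14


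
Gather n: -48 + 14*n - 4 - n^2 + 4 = -n^2 + 14*n - 48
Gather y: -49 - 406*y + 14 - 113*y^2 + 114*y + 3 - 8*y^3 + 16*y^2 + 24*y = -8*y^3 - 97*y^2 - 268*y - 32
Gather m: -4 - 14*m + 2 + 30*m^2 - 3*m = 30*m^2 - 17*m - 2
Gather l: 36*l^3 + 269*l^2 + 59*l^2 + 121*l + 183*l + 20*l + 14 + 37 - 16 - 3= 36*l^3 + 328*l^2 + 324*l + 32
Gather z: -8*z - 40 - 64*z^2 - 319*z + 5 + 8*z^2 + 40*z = -56*z^2 - 287*z - 35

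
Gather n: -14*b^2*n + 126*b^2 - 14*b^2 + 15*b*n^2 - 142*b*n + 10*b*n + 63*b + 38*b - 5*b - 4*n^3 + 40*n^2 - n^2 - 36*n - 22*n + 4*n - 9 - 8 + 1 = 112*b^2 + 96*b - 4*n^3 + n^2*(15*b + 39) + n*(-14*b^2 - 132*b - 54) - 16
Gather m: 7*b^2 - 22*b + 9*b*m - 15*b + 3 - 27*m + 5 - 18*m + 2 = 7*b^2 - 37*b + m*(9*b - 45) + 10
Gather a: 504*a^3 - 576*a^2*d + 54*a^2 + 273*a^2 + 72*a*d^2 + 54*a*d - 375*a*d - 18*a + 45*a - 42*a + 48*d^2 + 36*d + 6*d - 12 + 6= 504*a^3 + a^2*(327 - 576*d) + a*(72*d^2 - 321*d - 15) + 48*d^2 + 42*d - 6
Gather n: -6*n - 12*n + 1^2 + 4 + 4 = 9 - 18*n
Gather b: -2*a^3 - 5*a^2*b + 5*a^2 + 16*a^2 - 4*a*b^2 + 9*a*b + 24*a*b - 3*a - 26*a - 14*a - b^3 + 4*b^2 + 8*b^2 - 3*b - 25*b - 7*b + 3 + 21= -2*a^3 + 21*a^2 - 43*a - b^3 + b^2*(12 - 4*a) + b*(-5*a^2 + 33*a - 35) + 24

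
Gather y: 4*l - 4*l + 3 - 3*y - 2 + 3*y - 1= 0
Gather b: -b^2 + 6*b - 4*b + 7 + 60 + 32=-b^2 + 2*b + 99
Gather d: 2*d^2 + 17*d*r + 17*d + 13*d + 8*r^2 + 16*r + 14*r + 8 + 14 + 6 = 2*d^2 + d*(17*r + 30) + 8*r^2 + 30*r + 28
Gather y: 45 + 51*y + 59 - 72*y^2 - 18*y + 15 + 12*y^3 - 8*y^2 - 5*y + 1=12*y^3 - 80*y^2 + 28*y + 120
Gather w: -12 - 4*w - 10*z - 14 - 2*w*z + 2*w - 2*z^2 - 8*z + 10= w*(-2*z - 2) - 2*z^2 - 18*z - 16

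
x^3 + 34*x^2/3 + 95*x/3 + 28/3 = (x + 1/3)*(x + 4)*(x + 7)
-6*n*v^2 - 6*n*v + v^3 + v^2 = v*(-6*n + v)*(v + 1)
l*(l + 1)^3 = l^4 + 3*l^3 + 3*l^2 + l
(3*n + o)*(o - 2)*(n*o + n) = 3*n^2*o^2 - 3*n^2*o - 6*n^2 + n*o^3 - n*o^2 - 2*n*o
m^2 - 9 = (m - 3)*(m + 3)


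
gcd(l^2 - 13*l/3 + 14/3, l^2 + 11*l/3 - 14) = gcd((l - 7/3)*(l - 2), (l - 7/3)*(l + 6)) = l - 7/3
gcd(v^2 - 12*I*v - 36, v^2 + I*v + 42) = v - 6*I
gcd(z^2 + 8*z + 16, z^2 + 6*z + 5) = 1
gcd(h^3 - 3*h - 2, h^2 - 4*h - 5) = h + 1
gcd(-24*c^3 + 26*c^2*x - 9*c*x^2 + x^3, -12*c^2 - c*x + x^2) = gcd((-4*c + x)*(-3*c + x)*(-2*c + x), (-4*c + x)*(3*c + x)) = -4*c + x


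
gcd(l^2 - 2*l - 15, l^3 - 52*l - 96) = 1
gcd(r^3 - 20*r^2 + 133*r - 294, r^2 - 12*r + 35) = r - 7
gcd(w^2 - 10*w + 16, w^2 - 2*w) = w - 2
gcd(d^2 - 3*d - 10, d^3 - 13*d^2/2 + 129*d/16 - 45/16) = d - 5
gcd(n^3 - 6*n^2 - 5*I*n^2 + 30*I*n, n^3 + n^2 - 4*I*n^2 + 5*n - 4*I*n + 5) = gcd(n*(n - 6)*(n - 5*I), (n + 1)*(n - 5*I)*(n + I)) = n - 5*I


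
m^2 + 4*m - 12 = (m - 2)*(m + 6)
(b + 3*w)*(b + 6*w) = b^2 + 9*b*w + 18*w^2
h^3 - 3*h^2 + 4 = (h - 2)^2*(h + 1)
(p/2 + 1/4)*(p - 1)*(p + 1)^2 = p^4/2 + 3*p^3/4 - p^2/4 - 3*p/4 - 1/4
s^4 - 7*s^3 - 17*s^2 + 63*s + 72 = (s - 8)*(s - 3)*(s + 1)*(s + 3)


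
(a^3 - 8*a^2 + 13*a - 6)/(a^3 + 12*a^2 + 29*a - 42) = (a^2 - 7*a + 6)/(a^2 + 13*a + 42)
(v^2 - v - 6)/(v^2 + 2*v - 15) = (v + 2)/(v + 5)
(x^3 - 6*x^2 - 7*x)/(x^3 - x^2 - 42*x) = (x + 1)/(x + 6)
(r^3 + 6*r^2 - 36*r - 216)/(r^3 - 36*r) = (r + 6)/r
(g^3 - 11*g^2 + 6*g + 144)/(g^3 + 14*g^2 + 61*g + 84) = (g^2 - 14*g + 48)/(g^2 + 11*g + 28)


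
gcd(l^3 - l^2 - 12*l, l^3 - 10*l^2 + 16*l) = l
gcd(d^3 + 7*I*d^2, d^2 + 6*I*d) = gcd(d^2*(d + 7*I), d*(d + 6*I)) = d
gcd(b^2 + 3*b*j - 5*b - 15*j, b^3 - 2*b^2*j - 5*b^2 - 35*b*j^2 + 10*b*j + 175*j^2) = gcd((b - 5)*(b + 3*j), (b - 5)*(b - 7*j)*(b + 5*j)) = b - 5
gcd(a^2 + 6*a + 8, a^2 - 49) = 1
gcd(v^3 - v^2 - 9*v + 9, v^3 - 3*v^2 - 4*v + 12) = v - 3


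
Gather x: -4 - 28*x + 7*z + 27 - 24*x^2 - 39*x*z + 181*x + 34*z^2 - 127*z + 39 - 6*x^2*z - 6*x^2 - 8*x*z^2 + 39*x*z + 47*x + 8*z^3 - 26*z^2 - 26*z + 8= x^2*(-6*z - 30) + x*(200 - 8*z^2) + 8*z^3 + 8*z^2 - 146*z + 70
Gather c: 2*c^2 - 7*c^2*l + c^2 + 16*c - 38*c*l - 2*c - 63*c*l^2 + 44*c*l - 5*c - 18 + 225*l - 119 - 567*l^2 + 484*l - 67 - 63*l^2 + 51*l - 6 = c^2*(3 - 7*l) + c*(-63*l^2 + 6*l + 9) - 630*l^2 + 760*l - 210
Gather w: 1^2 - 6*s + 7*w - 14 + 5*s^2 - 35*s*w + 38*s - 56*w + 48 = 5*s^2 + 32*s + w*(-35*s - 49) + 35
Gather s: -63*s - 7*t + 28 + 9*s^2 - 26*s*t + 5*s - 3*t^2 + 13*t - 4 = 9*s^2 + s*(-26*t - 58) - 3*t^2 + 6*t + 24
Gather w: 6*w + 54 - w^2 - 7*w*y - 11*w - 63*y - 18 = -w^2 + w*(-7*y - 5) - 63*y + 36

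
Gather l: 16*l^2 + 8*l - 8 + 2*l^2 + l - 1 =18*l^2 + 9*l - 9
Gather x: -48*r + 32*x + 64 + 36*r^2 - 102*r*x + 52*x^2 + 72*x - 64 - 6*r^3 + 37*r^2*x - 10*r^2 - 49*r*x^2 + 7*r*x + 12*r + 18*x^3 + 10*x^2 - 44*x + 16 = -6*r^3 + 26*r^2 - 36*r + 18*x^3 + x^2*(62 - 49*r) + x*(37*r^2 - 95*r + 60) + 16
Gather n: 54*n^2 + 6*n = 54*n^2 + 6*n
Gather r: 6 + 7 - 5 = 8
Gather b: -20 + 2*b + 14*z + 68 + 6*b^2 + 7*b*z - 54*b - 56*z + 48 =6*b^2 + b*(7*z - 52) - 42*z + 96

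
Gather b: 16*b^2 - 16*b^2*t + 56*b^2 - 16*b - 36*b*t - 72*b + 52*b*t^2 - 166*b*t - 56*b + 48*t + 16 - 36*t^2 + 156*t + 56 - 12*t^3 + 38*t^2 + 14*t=b^2*(72 - 16*t) + b*(52*t^2 - 202*t - 144) - 12*t^3 + 2*t^2 + 218*t + 72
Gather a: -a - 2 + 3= 1 - a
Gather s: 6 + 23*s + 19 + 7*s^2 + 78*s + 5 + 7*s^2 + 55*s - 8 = 14*s^2 + 156*s + 22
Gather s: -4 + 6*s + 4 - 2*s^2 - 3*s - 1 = -2*s^2 + 3*s - 1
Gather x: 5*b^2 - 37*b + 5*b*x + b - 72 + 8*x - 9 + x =5*b^2 - 36*b + x*(5*b + 9) - 81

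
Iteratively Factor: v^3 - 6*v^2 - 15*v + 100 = (v - 5)*(v^2 - v - 20) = (v - 5)*(v + 4)*(v - 5)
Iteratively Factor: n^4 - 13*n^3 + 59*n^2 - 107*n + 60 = (n - 4)*(n^3 - 9*n^2 + 23*n - 15) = (n - 4)*(n - 1)*(n^2 - 8*n + 15) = (n - 5)*(n - 4)*(n - 1)*(n - 3)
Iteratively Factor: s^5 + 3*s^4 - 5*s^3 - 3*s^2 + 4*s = (s - 1)*(s^4 + 4*s^3 - s^2 - 4*s) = (s - 1)^2*(s^3 + 5*s^2 + 4*s) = s*(s - 1)^2*(s^2 + 5*s + 4) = s*(s - 1)^2*(s + 1)*(s + 4)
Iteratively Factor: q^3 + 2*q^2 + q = (q + 1)*(q^2 + q) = (q + 1)^2*(q)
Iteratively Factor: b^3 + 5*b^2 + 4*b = (b + 4)*(b^2 + b) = b*(b + 4)*(b + 1)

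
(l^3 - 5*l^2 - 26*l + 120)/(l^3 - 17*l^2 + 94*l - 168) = (l + 5)/(l - 7)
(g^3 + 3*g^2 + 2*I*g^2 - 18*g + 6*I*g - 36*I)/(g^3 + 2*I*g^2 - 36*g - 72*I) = (g - 3)/(g - 6)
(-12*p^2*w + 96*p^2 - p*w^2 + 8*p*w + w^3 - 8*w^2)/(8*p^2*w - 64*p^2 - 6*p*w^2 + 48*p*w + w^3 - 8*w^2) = (-3*p - w)/(2*p - w)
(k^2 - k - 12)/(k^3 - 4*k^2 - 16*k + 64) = (k + 3)/(k^2 - 16)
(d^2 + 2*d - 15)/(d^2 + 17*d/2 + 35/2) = 2*(d - 3)/(2*d + 7)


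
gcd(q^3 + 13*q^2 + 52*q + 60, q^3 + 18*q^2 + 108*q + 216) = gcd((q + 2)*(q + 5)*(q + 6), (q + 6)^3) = q + 6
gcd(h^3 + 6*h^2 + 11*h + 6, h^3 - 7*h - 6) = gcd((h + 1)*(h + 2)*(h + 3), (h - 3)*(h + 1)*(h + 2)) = h^2 + 3*h + 2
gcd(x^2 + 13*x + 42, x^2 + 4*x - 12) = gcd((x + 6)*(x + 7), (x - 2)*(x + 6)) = x + 6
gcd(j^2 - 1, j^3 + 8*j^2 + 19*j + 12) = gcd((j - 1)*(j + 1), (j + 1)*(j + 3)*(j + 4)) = j + 1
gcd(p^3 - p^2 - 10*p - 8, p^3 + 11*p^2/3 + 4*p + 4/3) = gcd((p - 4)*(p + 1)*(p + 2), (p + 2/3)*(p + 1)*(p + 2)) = p^2 + 3*p + 2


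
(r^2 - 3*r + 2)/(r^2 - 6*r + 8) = (r - 1)/(r - 4)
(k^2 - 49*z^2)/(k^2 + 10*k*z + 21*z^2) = (k - 7*z)/(k + 3*z)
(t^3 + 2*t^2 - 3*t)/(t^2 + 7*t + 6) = t*(t^2 + 2*t - 3)/(t^2 + 7*t + 6)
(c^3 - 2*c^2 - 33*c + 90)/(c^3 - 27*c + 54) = (c - 5)/(c - 3)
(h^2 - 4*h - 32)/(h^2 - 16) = (h - 8)/(h - 4)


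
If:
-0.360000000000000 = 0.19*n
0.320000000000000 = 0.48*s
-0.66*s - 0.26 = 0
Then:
No Solution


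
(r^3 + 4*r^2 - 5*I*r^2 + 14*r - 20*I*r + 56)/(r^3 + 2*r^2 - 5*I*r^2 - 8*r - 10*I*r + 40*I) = (r^2 - 5*I*r + 14)/(r^2 - r*(2 + 5*I) + 10*I)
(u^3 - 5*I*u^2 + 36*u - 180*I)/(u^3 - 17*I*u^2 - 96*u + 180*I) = (u + 6*I)/(u - 6*I)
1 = 1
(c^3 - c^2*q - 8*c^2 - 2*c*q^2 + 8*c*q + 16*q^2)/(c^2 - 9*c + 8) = (c^2 - c*q - 2*q^2)/(c - 1)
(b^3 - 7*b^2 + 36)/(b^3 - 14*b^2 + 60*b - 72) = (b^2 - b - 6)/(b^2 - 8*b + 12)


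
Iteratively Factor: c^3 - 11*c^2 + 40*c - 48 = (c - 4)*(c^2 - 7*c + 12) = (c - 4)*(c - 3)*(c - 4)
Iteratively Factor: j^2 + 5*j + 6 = (j + 3)*(j + 2)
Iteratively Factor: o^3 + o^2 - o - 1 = (o + 1)*(o^2 - 1) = (o - 1)*(o + 1)*(o + 1)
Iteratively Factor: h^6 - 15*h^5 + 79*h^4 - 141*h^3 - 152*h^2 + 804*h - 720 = (h - 2)*(h^5 - 13*h^4 + 53*h^3 - 35*h^2 - 222*h + 360) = (h - 3)*(h - 2)*(h^4 - 10*h^3 + 23*h^2 + 34*h - 120) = (h - 3)^2*(h - 2)*(h^3 - 7*h^2 + 2*h + 40) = (h - 3)^2*(h - 2)*(h + 2)*(h^2 - 9*h + 20) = (h - 5)*(h - 3)^2*(h - 2)*(h + 2)*(h - 4)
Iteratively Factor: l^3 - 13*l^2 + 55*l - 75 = (l - 3)*(l^2 - 10*l + 25) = (l - 5)*(l - 3)*(l - 5)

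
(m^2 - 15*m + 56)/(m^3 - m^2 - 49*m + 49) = (m - 8)/(m^2 + 6*m - 7)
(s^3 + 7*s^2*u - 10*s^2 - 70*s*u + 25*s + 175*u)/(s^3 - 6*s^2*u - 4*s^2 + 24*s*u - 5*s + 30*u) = (s^2 + 7*s*u - 5*s - 35*u)/(s^2 - 6*s*u + s - 6*u)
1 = 1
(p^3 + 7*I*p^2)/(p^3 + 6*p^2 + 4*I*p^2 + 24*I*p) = p*(p + 7*I)/(p^2 + 6*p + 4*I*p + 24*I)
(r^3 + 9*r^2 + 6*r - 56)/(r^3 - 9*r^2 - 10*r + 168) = (r^2 + 5*r - 14)/(r^2 - 13*r + 42)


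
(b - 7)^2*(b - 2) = b^3 - 16*b^2 + 77*b - 98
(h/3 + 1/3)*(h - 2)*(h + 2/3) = h^3/3 - h^2/9 - 8*h/9 - 4/9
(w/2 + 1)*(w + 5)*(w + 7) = w^3/2 + 7*w^2 + 59*w/2 + 35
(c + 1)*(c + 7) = c^2 + 8*c + 7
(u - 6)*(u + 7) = u^2 + u - 42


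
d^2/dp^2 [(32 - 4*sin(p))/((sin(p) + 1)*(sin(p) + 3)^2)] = 4*(4*sin(p)^4 - 79*sin(p)^3 - 140*sin(p)^2 + 153*sin(p) + 318)/((sin(p) + 1)^2*(sin(p) + 3)^4)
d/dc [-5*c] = -5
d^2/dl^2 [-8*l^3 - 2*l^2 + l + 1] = -48*l - 4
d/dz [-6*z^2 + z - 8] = 1 - 12*z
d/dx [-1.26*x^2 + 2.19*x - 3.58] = 2.19 - 2.52*x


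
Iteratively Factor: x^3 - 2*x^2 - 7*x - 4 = (x - 4)*(x^2 + 2*x + 1) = (x - 4)*(x + 1)*(x + 1)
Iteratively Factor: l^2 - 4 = (l + 2)*(l - 2)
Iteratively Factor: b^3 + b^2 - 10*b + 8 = (b - 2)*(b^2 + 3*b - 4) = (b - 2)*(b - 1)*(b + 4)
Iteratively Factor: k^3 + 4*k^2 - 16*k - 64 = (k - 4)*(k^2 + 8*k + 16) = (k - 4)*(k + 4)*(k + 4)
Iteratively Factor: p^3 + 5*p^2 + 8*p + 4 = (p + 2)*(p^2 + 3*p + 2) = (p + 2)^2*(p + 1)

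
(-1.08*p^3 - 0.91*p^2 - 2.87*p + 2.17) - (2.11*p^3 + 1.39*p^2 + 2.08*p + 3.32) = -3.19*p^3 - 2.3*p^2 - 4.95*p - 1.15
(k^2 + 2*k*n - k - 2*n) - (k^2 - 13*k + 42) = 2*k*n + 12*k - 2*n - 42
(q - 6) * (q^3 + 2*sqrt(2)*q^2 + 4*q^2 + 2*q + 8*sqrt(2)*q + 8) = q^4 - 2*q^3 + 2*sqrt(2)*q^3 - 22*q^2 - 4*sqrt(2)*q^2 - 48*sqrt(2)*q - 4*q - 48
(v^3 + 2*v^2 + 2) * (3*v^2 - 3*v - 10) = 3*v^5 + 3*v^4 - 16*v^3 - 14*v^2 - 6*v - 20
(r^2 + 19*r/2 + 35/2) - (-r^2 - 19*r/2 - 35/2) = 2*r^2 + 19*r + 35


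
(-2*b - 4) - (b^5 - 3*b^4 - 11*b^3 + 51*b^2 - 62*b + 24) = -b^5 + 3*b^4 + 11*b^3 - 51*b^2 + 60*b - 28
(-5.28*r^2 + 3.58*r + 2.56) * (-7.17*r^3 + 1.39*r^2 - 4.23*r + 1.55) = 37.8576*r^5 - 33.0078*r^4 + 8.9554*r^3 - 19.769*r^2 - 5.2798*r + 3.968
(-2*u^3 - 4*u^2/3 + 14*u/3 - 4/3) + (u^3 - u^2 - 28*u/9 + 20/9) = -u^3 - 7*u^2/3 + 14*u/9 + 8/9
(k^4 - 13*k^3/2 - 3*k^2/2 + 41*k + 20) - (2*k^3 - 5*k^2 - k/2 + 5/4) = k^4 - 17*k^3/2 + 7*k^2/2 + 83*k/2 + 75/4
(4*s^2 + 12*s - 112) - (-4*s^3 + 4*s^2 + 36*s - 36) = 4*s^3 - 24*s - 76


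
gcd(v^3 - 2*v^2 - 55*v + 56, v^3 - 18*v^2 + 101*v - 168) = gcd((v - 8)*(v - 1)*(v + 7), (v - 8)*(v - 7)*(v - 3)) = v - 8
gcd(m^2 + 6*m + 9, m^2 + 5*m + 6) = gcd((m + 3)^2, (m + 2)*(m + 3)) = m + 3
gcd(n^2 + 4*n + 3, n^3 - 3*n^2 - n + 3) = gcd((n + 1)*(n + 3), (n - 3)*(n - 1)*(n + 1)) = n + 1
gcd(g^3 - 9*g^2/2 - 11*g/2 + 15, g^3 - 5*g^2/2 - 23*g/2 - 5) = g^2 - 3*g - 10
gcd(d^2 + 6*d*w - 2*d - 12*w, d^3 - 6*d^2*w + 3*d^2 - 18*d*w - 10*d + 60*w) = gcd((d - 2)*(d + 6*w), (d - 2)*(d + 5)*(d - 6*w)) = d - 2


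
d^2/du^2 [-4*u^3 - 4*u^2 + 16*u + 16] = -24*u - 8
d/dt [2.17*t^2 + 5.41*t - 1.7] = 4.34*t + 5.41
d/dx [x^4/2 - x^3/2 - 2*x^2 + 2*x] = 2*x^3 - 3*x^2/2 - 4*x + 2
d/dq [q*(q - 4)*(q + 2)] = 3*q^2 - 4*q - 8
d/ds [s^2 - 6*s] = 2*s - 6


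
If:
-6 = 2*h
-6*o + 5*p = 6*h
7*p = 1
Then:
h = -3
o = 131/42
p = 1/7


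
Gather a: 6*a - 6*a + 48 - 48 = 0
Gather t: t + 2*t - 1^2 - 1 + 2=3*t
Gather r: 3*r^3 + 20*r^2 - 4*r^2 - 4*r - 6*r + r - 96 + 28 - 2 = 3*r^3 + 16*r^2 - 9*r - 70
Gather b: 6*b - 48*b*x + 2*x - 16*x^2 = b*(6 - 48*x) - 16*x^2 + 2*x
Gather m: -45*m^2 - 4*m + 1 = -45*m^2 - 4*m + 1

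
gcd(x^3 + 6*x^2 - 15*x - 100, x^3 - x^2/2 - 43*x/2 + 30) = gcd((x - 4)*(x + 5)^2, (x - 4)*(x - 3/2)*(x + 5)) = x^2 + x - 20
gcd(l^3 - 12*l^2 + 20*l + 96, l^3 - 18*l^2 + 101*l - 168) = l - 8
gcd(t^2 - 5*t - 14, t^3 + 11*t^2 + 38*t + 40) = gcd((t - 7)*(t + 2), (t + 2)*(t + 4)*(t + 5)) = t + 2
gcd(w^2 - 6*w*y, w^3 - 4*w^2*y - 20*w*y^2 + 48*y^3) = -w + 6*y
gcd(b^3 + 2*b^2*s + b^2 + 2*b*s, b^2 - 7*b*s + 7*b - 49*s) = 1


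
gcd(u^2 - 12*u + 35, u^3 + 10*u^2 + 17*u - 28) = 1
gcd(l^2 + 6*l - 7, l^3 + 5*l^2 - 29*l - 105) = l + 7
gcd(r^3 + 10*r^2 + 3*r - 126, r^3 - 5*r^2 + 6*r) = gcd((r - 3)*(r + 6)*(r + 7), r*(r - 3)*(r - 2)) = r - 3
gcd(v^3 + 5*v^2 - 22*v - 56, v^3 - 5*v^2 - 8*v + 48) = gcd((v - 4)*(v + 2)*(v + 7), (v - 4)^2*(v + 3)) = v - 4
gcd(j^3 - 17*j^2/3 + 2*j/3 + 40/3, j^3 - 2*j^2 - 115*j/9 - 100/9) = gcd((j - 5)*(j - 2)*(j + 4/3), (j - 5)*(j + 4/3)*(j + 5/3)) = j^2 - 11*j/3 - 20/3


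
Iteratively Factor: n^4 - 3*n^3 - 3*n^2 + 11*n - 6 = (n + 2)*(n^3 - 5*n^2 + 7*n - 3) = (n - 1)*(n + 2)*(n^2 - 4*n + 3) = (n - 1)^2*(n + 2)*(n - 3)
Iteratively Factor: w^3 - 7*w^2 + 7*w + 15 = (w - 5)*(w^2 - 2*w - 3) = (w - 5)*(w - 3)*(w + 1)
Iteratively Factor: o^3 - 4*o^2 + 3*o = (o - 1)*(o^2 - 3*o) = o*(o - 1)*(o - 3)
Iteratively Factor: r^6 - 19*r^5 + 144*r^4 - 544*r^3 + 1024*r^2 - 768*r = (r - 4)*(r^5 - 15*r^4 + 84*r^3 - 208*r^2 + 192*r) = (r - 4)^2*(r^4 - 11*r^3 + 40*r^2 - 48*r) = (r - 4)^2*(r - 3)*(r^3 - 8*r^2 + 16*r) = (r - 4)^3*(r - 3)*(r^2 - 4*r) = (r - 4)^4*(r - 3)*(r)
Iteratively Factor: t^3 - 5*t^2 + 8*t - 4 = (t - 2)*(t^2 - 3*t + 2) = (t - 2)^2*(t - 1)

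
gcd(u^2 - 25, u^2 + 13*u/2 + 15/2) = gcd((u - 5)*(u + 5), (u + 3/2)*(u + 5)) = u + 5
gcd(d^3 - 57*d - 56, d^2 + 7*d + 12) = 1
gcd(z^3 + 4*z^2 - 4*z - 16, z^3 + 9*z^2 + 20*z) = z + 4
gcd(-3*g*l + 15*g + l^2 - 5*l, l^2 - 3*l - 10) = l - 5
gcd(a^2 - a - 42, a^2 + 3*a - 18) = a + 6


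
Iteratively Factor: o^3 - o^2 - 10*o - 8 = (o - 4)*(o^2 + 3*o + 2) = (o - 4)*(o + 2)*(o + 1)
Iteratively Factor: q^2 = (q)*(q)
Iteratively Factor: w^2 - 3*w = (w)*(w - 3)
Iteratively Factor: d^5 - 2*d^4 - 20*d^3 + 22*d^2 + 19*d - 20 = (d - 1)*(d^4 - d^3 - 21*d^2 + d + 20) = (d - 1)*(d + 4)*(d^3 - 5*d^2 - d + 5) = (d - 1)^2*(d + 4)*(d^2 - 4*d - 5) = (d - 5)*(d - 1)^2*(d + 4)*(d + 1)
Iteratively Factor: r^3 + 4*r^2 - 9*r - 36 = (r + 4)*(r^2 - 9) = (r - 3)*(r + 4)*(r + 3)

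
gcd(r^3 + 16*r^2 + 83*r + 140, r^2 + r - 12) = r + 4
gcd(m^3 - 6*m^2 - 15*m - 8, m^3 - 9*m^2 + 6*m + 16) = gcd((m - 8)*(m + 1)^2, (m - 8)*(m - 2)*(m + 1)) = m^2 - 7*m - 8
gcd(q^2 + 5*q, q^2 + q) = q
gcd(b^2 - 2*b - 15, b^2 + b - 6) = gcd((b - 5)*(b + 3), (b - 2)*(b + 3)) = b + 3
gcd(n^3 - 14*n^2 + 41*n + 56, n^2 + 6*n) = 1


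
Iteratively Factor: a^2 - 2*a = (a)*(a - 2)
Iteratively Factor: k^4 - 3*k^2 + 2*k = (k - 1)*(k^3 + k^2 - 2*k) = (k - 1)^2*(k^2 + 2*k) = k*(k - 1)^2*(k + 2)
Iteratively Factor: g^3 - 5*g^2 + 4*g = (g)*(g^2 - 5*g + 4) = g*(g - 1)*(g - 4)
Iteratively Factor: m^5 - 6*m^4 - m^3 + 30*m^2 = (m + 2)*(m^4 - 8*m^3 + 15*m^2) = m*(m + 2)*(m^3 - 8*m^2 + 15*m) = m*(m - 3)*(m + 2)*(m^2 - 5*m) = m*(m - 5)*(m - 3)*(m + 2)*(m)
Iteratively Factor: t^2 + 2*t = (t)*(t + 2)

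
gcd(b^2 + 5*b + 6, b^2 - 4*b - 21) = b + 3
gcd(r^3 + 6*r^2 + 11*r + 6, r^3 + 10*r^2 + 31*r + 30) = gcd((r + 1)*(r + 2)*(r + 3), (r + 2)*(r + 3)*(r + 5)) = r^2 + 5*r + 6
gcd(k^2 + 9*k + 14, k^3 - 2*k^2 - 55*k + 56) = k + 7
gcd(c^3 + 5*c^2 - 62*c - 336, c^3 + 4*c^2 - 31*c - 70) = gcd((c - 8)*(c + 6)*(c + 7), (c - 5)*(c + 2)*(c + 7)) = c + 7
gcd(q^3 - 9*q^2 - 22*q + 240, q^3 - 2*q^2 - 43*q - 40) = q^2 - 3*q - 40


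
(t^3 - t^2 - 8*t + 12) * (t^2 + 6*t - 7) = t^5 + 5*t^4 - 21*t^3 - 29*t^2 + 128*t - 84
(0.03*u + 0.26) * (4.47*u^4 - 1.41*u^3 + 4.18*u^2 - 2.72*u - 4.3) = 0.1341*u^5 + 1.1199*u^4 - 0.2412*u^3 + 1.0052*u^2 - 0.8362*u - 1.118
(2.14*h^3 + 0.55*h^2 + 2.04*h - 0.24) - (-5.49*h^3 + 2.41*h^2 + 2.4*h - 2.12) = 7.63*h^3 - 1.86*h^2 - 0.36*h + 1.88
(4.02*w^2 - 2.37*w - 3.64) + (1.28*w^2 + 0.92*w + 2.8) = 5.3*w^2 - 1.45*w - 0.84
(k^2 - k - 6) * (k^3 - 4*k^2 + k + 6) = k^5 - 5*k^4 - k^3 + 29*k^2 - 12*k - 36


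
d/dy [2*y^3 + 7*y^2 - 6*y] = 6*y^2 + 14*y - 6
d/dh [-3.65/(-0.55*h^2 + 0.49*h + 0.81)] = (1.7885 - 4.015*h)/(-0.55*h^2 + 0.49*h + 0.81)^2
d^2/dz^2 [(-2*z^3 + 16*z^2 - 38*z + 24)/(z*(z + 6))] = 4*(-103*z^3 + 36*z^2 + 216*z + 432)/(z^3*(z^3 + 18*z^2 + 108*z + 216))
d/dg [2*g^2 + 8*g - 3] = 4*g + 8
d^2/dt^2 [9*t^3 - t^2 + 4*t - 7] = 54*t - 2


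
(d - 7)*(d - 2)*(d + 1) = d^3 - 8*d^2 + 5*d + 14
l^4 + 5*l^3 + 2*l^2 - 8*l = l*(l - 1)*(l + 2)*(l + 4)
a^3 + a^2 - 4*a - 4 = (a - 2)*(a + 1)*(a + 2)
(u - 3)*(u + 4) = u^2 + u - 12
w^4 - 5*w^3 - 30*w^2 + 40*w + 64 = (w - 8)*(w - 2)*(w + 1)*(w + 4)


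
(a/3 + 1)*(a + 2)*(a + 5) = a^3/3 + 10*a^2/3 + 31*a/3 + 10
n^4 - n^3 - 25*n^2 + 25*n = n*(n - 5)*(n - 1)*(n + 5)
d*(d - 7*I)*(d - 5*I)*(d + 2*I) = d^4 - 10*I*d^3 - 11*d^2 - 70*I*d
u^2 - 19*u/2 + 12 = (u - 8)*(u - 3/2)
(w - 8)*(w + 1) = w^2 - 7*w - 8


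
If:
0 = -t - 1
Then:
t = -1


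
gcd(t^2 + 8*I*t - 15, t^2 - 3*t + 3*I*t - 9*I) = t + 3*I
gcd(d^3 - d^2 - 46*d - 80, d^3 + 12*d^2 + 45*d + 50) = d^2 + 7*d + 10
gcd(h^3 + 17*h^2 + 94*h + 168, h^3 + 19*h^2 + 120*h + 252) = h^2 + 13*h + 42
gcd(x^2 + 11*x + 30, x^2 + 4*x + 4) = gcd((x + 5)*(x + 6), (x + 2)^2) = 1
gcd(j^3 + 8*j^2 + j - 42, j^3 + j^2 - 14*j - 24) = j + 3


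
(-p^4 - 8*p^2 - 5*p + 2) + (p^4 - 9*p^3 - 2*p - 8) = -9*p^3 - 8*p^2 - 7*p - 6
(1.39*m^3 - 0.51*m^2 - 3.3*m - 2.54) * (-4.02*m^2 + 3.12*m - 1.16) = -5.5878*m^5 + 6.387*m^4 + 10.0624*m^3 + 0.506399999999999*m^2 - 4.0968*m + 2.9464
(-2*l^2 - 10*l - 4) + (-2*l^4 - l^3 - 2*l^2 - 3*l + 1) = -2*l^4 - l^3 - 4*l^2 - 13*l - 3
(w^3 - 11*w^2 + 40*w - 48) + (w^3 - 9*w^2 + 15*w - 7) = 2*w^3 - 20*w^2 + 55*w - 55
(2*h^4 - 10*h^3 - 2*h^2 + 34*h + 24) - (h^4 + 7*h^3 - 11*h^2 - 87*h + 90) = h^4 - 17*h^3 + 9*h^2 + 121*h - 66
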